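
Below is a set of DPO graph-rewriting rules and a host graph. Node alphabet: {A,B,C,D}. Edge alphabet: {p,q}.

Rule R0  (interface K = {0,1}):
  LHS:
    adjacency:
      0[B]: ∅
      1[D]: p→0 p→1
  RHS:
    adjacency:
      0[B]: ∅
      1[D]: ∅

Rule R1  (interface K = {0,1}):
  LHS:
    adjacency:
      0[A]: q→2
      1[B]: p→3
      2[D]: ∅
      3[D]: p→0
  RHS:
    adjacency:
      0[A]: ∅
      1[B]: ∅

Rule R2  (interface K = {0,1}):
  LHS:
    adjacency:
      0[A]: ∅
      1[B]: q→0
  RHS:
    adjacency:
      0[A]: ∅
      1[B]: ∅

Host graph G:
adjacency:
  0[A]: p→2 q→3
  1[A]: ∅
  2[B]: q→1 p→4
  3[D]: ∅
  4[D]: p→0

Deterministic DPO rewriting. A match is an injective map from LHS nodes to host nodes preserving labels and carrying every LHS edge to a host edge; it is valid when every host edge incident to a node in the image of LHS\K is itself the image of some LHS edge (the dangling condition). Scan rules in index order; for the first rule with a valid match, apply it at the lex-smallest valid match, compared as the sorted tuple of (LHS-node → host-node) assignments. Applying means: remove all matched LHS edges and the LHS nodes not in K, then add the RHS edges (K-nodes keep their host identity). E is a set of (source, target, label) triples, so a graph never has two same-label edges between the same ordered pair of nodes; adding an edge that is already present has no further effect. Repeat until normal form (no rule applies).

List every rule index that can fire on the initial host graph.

R0: no valid match — LHS pattern not found
R1: 1 valid match — {0↦0, 1↦2, 2↦3, 3↦4}
R2: 1 valid match — {0↦1, 1↦2}

Answer: [R1,R2]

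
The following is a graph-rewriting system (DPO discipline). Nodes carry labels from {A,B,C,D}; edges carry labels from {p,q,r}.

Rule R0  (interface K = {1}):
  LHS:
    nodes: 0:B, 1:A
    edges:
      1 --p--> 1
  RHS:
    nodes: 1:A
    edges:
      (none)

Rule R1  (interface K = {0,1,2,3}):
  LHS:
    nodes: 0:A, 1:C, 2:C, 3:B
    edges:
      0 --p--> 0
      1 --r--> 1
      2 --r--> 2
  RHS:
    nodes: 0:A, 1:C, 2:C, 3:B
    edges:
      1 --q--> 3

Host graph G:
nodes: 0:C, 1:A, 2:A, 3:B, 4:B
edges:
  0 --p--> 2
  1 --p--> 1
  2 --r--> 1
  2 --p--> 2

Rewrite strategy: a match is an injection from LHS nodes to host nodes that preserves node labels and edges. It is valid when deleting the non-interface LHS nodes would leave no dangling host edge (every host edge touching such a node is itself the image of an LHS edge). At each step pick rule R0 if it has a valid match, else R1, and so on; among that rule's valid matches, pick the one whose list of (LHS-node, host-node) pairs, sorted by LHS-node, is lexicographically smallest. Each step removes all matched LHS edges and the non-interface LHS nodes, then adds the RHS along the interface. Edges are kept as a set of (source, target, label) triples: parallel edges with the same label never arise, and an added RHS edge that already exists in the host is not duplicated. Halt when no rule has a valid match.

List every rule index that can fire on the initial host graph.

Answer: [R0]

Derivation:
R0: 4 valid matches — {0↦3, 1↦1}, {0↦3, 1↦2}, {0↦4, 1↦1} (+1 more)
R1: no valid match — LHS pattern not found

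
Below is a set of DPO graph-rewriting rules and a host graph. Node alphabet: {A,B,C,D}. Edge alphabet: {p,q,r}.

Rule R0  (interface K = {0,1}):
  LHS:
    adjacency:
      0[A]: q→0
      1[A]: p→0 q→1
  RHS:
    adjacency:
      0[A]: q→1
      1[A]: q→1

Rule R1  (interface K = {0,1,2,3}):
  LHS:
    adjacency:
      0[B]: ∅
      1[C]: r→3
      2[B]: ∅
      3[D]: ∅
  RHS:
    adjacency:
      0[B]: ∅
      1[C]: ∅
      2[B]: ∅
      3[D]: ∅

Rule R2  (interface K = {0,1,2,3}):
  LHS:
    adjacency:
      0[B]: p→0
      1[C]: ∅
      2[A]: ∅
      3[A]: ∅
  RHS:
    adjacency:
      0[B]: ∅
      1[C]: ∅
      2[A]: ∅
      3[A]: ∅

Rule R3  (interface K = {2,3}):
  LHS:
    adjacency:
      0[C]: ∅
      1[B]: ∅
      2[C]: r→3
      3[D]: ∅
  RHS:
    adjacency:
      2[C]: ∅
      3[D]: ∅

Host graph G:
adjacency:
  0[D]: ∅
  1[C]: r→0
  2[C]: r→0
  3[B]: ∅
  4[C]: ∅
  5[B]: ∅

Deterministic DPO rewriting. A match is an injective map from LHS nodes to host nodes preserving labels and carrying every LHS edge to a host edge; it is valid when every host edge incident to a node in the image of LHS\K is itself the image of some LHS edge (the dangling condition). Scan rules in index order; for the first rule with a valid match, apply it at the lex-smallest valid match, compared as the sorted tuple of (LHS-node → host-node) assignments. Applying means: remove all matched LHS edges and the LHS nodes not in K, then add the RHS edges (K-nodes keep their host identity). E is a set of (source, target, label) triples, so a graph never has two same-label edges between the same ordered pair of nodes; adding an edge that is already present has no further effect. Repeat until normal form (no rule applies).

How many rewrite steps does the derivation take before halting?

Answer: 2

Rewrite trace:
[0] host  ⇒  6 nodes, 2 edges  {1-r->0 2-r->0}
[1] R1 @ {0↦3, 1↦1, 2↦5, 3↦0}  ⇒  6 nodes, 1 edges  {2-r->0}
[2] R1 @ {0↦3, 1↦2, 2↦5, 3↦0}  ⇒  6 nodes, 0 edges  {∅}
halt: no rule applies after step 2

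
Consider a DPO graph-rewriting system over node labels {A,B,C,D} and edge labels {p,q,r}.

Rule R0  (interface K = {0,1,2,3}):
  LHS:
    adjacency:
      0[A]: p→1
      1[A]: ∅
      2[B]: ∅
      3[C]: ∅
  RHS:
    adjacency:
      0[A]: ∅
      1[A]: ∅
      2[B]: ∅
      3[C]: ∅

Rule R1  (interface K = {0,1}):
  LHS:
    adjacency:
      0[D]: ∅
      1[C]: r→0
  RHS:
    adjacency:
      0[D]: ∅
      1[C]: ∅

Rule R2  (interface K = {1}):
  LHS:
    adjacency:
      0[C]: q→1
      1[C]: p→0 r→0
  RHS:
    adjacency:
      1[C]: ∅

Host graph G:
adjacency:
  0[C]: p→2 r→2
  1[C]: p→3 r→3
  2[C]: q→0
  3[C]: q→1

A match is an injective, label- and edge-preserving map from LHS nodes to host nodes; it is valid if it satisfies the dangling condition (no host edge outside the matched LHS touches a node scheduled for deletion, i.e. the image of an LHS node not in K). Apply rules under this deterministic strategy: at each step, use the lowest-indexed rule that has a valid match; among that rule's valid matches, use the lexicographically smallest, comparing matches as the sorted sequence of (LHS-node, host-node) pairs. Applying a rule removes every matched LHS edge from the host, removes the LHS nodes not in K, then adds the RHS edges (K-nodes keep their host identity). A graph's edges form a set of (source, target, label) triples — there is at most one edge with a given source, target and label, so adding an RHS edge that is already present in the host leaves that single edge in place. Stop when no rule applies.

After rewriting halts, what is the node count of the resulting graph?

[0] host  ⇒  4 nodes, 6 edges  {0-p->2 0-r->2 1-p->3 1-r->3 2-q->0 3-q->1}
[1] R2 @ {0↦2, 1↦0}  ⇒  3 nodes, 3 edges  {1-p->3 1-r->3 3-q->1}
[2] R2 @ {0↦3, 1↦1}  ⇒  2 nodes, 0 edges  {∅}
halt: no rule applies after step 2
NF nodes: {0:C, 1:C}

Answer: 2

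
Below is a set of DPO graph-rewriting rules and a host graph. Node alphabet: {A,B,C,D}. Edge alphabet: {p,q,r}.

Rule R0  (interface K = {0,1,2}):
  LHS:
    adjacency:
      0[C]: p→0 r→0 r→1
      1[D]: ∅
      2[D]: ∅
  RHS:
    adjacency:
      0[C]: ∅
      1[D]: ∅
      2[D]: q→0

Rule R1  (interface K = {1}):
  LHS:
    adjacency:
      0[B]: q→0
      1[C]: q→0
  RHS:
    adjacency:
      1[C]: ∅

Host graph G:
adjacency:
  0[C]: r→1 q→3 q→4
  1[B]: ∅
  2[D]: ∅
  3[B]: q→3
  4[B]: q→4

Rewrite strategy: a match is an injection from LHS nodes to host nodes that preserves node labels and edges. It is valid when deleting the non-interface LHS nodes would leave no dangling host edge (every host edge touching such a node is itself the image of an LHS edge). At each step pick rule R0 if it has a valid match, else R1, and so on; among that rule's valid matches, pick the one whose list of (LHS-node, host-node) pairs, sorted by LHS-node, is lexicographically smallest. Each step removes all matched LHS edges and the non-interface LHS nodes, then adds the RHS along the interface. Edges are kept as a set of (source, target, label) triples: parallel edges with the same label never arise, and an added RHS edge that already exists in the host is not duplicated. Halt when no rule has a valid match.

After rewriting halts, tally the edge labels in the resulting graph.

Answer: r:1

Steps:
start.  V:5 E:5  edges: 0-r->1 0-q->3 0-q->4 3-q->3 4-q->4
1. fire R1 via {0↦3, 1↦0}  →  V:4 E:3  edges: 0-r->1 0-q->4 4-q->4
2. fire R1 via {0↦4, 1↦0}  →  V:3 E:1  edges: 0-r->1
final graph: no rule applies after step 2
NF edges: [(0, 1, 'r')]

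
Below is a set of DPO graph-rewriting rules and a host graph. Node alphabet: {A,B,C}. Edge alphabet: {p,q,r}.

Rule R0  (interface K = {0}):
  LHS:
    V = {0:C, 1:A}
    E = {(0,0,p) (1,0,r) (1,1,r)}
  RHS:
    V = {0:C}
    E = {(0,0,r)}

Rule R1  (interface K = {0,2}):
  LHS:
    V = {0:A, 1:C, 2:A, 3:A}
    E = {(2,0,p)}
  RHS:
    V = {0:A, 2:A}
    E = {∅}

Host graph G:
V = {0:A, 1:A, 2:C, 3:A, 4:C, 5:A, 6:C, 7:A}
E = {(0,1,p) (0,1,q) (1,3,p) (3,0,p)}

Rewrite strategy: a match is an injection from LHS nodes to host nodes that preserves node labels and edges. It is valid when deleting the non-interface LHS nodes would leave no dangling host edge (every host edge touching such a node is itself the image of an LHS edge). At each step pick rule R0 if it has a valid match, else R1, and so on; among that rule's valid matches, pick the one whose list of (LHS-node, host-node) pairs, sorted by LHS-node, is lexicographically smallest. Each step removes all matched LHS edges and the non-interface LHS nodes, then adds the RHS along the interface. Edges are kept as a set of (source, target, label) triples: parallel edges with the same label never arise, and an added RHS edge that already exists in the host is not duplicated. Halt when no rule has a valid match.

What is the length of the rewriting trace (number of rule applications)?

Answer: 2

Steps:
start.  V:8 E:4  edges: 0-p->1 0-q->1 1-p->3 3-p->0
1. fire R1 via {0↦0, 1↦2, 2↦3, 3↦5}  →  V:6 E:3  edges: 0-p->1 0-q->1 1-p->3
2. fire R1 via {0↦1, 1↦4, 2↦0, 3↦7}  →  V:4 E:2  edges: 0-q->1 1-p->3
normal form: no rule applies after step 2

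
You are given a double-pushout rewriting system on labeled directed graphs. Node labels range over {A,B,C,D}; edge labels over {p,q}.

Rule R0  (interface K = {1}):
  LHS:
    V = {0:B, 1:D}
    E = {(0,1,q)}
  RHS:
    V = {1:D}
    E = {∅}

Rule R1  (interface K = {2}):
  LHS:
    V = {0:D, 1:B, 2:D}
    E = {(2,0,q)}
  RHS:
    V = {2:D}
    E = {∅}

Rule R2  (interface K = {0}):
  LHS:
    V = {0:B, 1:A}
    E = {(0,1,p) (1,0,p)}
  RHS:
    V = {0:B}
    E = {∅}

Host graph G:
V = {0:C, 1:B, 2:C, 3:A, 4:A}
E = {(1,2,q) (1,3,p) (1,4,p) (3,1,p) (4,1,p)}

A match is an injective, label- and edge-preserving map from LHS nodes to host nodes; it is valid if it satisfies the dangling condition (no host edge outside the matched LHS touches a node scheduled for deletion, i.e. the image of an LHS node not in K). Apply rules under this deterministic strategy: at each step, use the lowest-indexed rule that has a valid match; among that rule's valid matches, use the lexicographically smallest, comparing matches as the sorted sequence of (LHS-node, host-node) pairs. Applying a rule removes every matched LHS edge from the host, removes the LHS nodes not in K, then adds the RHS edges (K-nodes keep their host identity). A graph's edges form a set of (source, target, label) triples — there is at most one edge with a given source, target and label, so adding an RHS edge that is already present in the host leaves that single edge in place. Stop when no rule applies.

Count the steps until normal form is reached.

Answer: 2

Derivation:
[0] host  ⇒  5 nodes, 5 edges  {1-q->2 1-p->3 1-p->4 3-p->1 4-p->1}
[1] R2 @ {0↦1, 1↦3}  ⇒  4 nodes, 3 edges  {1-q->2 1-p->4 4-p->1}
[2] R2 @ {0↦1, 1↦4}  ⇒  3 nodes, 1 edges  {1-q->2}
normal form: no rule applies after step 2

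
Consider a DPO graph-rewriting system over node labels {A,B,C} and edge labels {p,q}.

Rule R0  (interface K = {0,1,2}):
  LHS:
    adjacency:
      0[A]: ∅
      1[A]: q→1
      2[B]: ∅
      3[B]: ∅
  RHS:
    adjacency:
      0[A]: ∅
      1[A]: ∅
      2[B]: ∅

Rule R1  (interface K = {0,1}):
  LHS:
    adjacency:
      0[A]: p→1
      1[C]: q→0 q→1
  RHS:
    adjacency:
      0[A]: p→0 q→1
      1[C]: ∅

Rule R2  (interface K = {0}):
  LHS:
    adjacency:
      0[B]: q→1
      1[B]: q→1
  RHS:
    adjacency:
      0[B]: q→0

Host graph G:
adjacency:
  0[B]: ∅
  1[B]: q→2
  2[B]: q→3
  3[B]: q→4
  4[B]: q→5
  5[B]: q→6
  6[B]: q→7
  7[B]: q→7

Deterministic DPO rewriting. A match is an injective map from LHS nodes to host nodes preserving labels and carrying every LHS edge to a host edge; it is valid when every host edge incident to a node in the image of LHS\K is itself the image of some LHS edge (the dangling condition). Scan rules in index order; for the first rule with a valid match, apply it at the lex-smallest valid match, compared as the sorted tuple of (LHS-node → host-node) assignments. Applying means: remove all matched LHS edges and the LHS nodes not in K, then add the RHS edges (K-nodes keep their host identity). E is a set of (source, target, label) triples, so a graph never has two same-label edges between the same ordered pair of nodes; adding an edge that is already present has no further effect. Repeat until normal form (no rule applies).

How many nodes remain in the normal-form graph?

Answer: 2

Rewrite trace:
start.  V:8 E:7  edges: 1-q->2 2-q->3 3-q->4 4-q->5 5-q->6 6-q->7 7-q->7
1. fire R2 via {0↦6, 1↦7}  →  V:7 E:6  edges: 1-q->2 2-q->3 3-q->4 4-q->5 5-q->6 6-q->6
2. fire R2 via {0↦5, 1↦6}  →  V:6 E:5  edges: 1-q->2 2-q->3 3-q->4 4-q->5 5-q->5
3. fire R2 via {0↦4, 1↦5}  →  V:5 E:4  edges: 1-q->2 2-q->3 3-q->4 4-q->4
4. fire R2 via {0↦3, 1↦4}  →  V:4 E:3  edges: 1-q->2 2-q->3 3-q->3
5. fire R2 via {0↦2, 1↦3}  →  V:3 E:2  edges: 1-q->2 2-q->2
6. fire R2 via {0↦1, 1↦2}  →  V:2 E:1  edges: 1-q->1
halt: no rule applies after step 6
NF nodes: {0:B, 1:B}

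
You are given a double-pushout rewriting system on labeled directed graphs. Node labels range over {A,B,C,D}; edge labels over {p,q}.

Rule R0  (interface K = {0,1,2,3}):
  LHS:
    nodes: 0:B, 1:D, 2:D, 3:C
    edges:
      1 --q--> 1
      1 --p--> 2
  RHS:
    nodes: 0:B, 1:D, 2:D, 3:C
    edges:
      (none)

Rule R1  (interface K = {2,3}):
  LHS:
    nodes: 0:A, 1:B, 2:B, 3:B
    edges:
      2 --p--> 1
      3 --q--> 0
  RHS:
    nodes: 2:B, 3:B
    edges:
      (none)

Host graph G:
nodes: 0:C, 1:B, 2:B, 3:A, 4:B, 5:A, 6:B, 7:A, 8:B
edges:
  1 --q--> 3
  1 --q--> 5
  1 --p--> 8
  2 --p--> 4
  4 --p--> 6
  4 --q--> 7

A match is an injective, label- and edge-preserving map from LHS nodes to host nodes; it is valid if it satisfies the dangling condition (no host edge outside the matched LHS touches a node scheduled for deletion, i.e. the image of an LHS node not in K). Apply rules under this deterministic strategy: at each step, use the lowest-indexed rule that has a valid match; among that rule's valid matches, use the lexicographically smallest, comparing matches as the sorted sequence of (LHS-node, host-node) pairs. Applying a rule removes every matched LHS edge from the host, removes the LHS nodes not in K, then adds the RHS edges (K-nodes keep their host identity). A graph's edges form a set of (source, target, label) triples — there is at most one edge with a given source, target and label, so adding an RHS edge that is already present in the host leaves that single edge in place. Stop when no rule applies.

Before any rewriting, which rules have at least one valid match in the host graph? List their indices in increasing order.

R0: no valid match — LHS pattern not found
R1: 3 valid matches — {0↦3, 1↦6, 2↦4, 3↦1}, {0↦5, 1↦6, 2↦4, 3↦1}, {0↦7, 1↦8, 2↦1, 3↦4}

Answer: [R1]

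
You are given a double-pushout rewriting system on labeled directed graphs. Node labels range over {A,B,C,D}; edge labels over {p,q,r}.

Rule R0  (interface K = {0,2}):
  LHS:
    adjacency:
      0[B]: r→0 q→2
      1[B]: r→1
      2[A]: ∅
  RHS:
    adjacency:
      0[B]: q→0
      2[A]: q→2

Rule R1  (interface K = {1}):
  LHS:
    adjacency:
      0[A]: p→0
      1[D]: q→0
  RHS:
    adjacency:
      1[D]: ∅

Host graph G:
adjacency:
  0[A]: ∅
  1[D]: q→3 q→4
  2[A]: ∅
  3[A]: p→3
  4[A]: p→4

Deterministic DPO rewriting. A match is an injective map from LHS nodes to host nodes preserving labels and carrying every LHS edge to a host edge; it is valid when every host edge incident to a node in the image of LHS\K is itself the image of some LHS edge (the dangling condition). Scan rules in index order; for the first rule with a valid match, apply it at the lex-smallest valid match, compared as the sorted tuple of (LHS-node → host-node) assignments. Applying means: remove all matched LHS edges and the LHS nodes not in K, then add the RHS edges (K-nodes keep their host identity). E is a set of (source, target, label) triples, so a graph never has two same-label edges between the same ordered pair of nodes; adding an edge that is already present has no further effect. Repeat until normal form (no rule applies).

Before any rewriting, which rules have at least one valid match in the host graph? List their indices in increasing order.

R0: no valid match — LHS pattern not found
R1: 2 valid matches — {0↦3, 1↦1}, {0↦4, 1↦1}

Answer: [R1]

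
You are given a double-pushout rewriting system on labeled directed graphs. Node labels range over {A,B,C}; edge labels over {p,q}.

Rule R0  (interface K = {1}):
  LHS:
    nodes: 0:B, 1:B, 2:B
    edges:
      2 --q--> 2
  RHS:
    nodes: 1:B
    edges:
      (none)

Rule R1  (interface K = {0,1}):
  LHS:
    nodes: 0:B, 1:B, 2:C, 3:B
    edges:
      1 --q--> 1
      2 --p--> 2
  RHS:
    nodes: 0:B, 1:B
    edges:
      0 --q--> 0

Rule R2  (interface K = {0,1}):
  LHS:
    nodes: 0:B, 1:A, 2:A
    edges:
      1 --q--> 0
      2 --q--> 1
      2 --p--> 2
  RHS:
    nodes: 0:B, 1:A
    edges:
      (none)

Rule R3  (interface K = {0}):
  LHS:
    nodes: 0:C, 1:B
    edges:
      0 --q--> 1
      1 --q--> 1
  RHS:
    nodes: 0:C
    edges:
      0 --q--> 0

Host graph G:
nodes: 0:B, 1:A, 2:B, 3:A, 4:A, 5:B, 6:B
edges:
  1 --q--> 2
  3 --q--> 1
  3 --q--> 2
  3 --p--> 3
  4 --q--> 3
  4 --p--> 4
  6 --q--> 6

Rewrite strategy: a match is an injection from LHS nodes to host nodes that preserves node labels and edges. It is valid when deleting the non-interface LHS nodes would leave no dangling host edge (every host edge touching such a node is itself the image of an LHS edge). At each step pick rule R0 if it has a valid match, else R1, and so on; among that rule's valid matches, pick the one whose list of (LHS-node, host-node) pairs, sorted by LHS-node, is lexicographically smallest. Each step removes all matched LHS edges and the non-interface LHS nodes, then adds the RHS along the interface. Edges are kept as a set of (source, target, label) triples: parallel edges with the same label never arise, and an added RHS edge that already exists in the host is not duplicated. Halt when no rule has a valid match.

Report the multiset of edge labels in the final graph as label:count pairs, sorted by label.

Answer: (no edges)

Derivation:
[0] host  ⇒  7 nodes, 7 edges  {1-q->2 3-q->1 3-q->2 3-p->3 4-q->3 4-p->4 6-q->6}
[1] R0 @ {0↦0, 1↦2, 2↦6}  ⇒  5 nodes, 6 edges  {1-q->2 3-q->1 3-q->2 3-p->3 4-q->3 4-p->4}
[2] R2 @ {0↦2, 1↦3, 2↦4}  ⇒  4 nodes, 3 edges  {1-q->2 3-q->1 3-p->3}
[3] R2 @ {0↦2, 1↦1, 2↦3}  ⇒  3 nodes, 0 edges  {∅}
final graph: no rule applies after step 3
NF edges: []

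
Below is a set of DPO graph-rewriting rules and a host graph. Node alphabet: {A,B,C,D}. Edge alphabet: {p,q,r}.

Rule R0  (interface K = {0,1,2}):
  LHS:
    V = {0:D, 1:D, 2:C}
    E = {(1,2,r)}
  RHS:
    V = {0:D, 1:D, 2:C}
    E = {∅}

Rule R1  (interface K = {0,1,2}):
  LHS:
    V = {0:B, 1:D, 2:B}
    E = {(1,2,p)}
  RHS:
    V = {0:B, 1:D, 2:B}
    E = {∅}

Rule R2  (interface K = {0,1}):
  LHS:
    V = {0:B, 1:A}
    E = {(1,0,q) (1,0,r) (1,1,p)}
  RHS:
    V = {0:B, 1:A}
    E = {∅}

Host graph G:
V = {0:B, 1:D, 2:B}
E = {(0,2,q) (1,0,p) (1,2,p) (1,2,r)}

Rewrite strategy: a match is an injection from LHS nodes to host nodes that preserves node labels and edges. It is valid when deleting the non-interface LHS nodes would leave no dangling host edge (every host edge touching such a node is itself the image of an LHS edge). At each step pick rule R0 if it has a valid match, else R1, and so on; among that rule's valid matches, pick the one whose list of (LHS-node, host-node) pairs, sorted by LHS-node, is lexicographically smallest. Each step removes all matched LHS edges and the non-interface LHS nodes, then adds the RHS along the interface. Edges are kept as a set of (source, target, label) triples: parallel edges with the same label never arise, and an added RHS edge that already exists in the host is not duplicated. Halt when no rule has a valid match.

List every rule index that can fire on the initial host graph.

Answer: [R1]

Steps:
R0: no valid match — LHS pattern not found
R1: 2 valid matches — {0↦0, 1↦1, 2↦2}, {0↦2, 1↦1, 2↦0}
R2: no valid match — LHS pattern not found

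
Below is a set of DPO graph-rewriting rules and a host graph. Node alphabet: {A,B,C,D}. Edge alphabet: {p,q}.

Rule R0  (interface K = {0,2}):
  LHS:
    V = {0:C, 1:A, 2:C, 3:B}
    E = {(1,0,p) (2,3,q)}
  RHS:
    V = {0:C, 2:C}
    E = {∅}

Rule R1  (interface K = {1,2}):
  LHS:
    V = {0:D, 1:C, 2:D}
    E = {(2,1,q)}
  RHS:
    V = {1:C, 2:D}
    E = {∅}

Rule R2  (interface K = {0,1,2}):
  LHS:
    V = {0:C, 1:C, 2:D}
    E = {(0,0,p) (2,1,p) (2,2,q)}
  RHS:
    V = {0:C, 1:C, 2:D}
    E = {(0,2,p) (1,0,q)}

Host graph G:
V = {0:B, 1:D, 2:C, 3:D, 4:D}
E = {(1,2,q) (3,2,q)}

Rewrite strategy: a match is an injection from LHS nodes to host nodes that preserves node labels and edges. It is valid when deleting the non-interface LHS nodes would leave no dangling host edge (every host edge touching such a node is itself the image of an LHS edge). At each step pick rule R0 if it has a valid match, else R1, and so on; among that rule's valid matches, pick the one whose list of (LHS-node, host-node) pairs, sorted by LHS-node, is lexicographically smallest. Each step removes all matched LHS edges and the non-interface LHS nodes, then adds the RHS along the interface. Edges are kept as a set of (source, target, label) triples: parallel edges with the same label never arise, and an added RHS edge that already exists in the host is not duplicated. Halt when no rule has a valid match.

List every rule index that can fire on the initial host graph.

R0: no valid match — LHS pattern not found
R1: 2 valid matches — {0↦4, 1↦2, 2↦1}, {0↦4, 1↦2, 2↦3}
R2: no valid match — LHS pattern not found

Answer: [R1]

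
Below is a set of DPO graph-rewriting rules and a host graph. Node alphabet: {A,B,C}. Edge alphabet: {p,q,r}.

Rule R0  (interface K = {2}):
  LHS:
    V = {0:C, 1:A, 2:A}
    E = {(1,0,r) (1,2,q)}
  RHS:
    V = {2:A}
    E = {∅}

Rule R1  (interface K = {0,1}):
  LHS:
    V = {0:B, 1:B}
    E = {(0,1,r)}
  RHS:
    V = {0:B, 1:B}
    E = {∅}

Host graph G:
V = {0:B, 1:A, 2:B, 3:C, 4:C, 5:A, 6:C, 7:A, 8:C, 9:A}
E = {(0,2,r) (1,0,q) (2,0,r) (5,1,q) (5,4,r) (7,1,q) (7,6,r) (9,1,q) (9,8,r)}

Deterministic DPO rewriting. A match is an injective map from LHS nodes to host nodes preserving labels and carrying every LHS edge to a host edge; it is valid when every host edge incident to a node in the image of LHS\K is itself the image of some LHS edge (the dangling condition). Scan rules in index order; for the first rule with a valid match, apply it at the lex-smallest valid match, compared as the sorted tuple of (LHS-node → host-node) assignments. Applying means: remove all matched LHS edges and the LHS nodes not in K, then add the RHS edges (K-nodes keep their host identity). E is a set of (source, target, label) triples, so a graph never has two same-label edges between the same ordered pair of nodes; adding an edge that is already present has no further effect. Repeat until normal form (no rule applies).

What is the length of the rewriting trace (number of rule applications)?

initial: |V|=10 |E|=9  E = 0-r->2 1-q->0 2-r->0 5-q->1 5-r->4 7-q->1 7-r->6 9-q->1 9-r->8
step 1: apply R0 at {0↦4, 1↦5, 2↦1}  → |V|=8 |E|=7  E = 0-r->2 1-q->0 2-r->0 7-q->1 7-r->6 9-q->1 9-r->8
step 2: apply R0 at {0↦6, 1↦7, 2↦1}  → |V|=6 |E|=5  E = 0-r->2 1-q->0 2-r->0 9-q->1 9-r->8
step 3: apply R0 at {0↦8, 1↦9, 2↦1}  → |V|=4 |E|=3  E = 0-r->2 1-q->0 2-r->0
step 4: apply R1 at {0↦0, 1↦2}  → |V|=4 |E|=2  E = 1-q->0 2-r->0
step 5: apply R1 at {0↦2, 1↦0}  → |V|=4 |E|=1  E = 1-q->0
normal form: no rule applies after step 5

Answer: 5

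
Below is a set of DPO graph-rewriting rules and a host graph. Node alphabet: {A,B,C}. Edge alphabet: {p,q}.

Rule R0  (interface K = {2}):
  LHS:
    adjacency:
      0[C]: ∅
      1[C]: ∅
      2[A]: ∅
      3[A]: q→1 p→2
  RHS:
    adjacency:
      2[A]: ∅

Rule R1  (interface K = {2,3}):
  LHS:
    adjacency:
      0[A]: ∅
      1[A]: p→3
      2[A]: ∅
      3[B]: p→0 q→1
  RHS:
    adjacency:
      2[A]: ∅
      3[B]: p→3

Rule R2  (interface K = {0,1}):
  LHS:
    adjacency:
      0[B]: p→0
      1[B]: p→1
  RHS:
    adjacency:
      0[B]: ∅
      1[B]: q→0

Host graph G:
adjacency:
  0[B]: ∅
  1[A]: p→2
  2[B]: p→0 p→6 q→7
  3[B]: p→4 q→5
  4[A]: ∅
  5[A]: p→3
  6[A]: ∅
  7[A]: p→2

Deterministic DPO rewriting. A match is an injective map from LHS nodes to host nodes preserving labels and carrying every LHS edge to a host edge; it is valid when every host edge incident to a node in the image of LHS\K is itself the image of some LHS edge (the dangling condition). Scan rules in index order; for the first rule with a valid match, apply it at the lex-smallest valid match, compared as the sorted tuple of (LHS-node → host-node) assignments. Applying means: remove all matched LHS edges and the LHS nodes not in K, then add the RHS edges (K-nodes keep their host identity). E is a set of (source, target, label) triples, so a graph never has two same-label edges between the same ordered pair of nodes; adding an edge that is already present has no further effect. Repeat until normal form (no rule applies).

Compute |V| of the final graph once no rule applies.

[0] host  ⇒  8 nodes, 8 edges  {1-p->2 2-p->0 2-p->6 2-q->7 3-p->4 3-q->5 5-p->3 7-p->2}
[1] R1 @ {0↦4, 1↦5, 2↦1, 3↦3}  ⇒  6 nodes, 6 edges  {1-p->2 2-p->0 2-p->6 2-q->7 3-p->3 7-p->2}
[2] R1 @ {0↦6, 1↦7, 2↦1, 3↦2}  ⇒  4 nodes, 4 edges  {1-p->2 2-p->0 2-p->2 3-p->3}
[3] R2 @ {0↦2, 1↦3}  ⇒  4 nodes, 3 edges  {1-p->2 2-p->0 3-q->2}
final graph: no rule applies after step 3
NF nodes: {0:B, 1:A, 2:B, 3:B}

Answer: 4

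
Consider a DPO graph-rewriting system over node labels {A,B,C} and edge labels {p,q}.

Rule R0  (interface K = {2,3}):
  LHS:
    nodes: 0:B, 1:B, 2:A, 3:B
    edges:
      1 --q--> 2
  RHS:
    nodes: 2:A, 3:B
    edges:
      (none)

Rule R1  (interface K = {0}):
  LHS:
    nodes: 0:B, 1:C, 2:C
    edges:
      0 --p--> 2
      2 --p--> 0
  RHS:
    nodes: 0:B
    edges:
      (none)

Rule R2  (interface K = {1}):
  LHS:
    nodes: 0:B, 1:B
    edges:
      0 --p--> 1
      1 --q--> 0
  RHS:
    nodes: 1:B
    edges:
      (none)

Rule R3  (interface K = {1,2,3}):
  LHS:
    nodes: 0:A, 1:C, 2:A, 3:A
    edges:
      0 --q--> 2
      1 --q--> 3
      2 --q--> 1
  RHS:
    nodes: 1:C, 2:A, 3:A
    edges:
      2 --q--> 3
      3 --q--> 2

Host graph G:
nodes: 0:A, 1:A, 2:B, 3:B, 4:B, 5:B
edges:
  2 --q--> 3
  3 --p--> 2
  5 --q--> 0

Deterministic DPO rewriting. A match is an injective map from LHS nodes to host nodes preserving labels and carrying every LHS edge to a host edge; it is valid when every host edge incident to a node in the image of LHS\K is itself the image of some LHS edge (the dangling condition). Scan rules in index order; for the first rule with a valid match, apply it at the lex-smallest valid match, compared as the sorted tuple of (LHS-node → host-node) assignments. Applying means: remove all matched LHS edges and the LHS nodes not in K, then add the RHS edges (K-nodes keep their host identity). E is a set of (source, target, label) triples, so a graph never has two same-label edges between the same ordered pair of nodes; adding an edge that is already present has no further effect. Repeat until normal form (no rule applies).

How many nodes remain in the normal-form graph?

Answer: 3

Rewrite trace:
[0] host  ⇒  6 nodes, 3 edges  {2-q->3 3-p->2 5-q->0}
[1] R0 @ {0↦4, 1↦5, 2↦0, 3↦2}  ⇒  4 nodes, 2 edges  {2-q->3 3-p->2}
[2] R2 @ {0↦3, 1↦2}  ⇒  3 nodes, 0 edges  {∅}
normal form: no rule applies after step 2
NF nodes: {0:A, 1:A, 2:B}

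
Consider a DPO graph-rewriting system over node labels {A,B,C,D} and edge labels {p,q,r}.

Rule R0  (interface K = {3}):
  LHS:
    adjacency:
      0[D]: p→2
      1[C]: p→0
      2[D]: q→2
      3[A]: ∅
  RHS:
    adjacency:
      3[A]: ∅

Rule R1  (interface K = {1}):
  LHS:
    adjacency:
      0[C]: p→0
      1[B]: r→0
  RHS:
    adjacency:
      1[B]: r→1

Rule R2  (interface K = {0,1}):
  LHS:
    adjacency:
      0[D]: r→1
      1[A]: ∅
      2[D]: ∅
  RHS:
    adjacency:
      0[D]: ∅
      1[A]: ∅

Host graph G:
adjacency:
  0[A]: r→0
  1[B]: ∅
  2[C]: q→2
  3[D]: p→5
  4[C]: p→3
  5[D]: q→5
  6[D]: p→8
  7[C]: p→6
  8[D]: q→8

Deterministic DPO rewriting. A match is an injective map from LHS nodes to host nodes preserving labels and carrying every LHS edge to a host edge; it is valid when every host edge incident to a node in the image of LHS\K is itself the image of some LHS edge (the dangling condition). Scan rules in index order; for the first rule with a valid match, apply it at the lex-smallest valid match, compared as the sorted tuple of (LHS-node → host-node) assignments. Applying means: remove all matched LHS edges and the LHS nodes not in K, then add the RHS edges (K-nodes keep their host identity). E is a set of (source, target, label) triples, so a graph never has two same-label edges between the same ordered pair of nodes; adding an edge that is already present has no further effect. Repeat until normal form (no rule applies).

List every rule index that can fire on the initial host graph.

Answer: [R0]

Steps:
R0: 2 valid matches — {0↦3, 1↦4, 2↦5, 3↦0}, {0↦6, 1↦7, 2↦8, 3↦0}
R1: no valid match — LHS pattern not found
R2: no valid match — LHS pattern not found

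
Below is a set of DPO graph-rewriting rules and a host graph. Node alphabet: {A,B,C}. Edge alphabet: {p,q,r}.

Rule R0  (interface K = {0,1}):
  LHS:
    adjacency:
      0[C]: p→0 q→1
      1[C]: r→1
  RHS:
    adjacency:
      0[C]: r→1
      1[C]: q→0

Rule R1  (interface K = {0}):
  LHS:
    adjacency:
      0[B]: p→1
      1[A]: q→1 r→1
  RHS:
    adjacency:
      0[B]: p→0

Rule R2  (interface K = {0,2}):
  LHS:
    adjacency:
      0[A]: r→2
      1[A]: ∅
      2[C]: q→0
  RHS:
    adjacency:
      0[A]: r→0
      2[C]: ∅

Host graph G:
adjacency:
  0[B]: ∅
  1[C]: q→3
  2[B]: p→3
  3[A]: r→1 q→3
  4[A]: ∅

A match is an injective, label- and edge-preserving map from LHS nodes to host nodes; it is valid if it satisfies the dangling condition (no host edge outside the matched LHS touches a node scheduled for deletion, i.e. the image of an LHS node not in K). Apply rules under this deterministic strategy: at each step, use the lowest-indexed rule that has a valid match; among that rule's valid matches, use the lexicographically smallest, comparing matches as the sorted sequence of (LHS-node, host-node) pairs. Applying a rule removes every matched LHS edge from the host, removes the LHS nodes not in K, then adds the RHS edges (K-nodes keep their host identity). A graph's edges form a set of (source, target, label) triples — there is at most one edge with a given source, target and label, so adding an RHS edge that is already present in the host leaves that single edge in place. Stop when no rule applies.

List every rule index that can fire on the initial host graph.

R0: no valid match — LHS pattern not found
R1: no valid match — LHS pattern not found
R2: 1 valid match — {0↦3, 1↦4, 2↦1}

Answer: [R2]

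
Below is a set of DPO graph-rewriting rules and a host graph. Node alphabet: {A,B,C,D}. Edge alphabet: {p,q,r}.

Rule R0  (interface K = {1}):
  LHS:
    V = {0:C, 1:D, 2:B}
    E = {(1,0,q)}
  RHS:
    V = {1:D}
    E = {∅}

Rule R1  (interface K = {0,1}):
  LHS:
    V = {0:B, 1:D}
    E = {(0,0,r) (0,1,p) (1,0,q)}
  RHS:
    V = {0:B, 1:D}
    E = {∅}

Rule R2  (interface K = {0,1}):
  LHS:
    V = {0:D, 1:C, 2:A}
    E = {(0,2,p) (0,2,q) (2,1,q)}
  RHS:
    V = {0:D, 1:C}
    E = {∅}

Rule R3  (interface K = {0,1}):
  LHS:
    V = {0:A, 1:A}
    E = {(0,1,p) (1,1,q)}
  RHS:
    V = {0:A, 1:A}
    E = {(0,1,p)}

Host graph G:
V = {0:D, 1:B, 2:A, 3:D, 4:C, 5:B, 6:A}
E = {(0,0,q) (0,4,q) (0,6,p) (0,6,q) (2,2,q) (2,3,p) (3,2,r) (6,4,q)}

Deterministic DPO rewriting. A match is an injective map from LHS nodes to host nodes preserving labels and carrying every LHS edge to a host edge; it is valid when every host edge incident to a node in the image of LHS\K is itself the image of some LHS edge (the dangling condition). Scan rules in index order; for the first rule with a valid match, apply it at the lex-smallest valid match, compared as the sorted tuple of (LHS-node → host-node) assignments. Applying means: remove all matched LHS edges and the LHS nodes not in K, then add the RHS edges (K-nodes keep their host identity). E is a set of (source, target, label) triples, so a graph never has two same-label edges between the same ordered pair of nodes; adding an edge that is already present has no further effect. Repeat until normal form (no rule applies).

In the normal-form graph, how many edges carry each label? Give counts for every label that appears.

Answer: p:1 q:2 r:1

Steps:
start.  V:7 E:8  edges: 0-q->0 0-q->4 0-p->6 0-q->6 2-q->2 2-p->3 3-r->2 6-q->4
1. fire R2 via {0↦0, 1↦4, 2↦6}  →  V:6 E:5  edges: 0-q->0 0-q->4 2-q->2 2-p->3 3-r->2
2. fire R0 via {0↦4, 1↦0, 2↦1}  →  V:4 E:4  edges: 0-q->0 2-q->2 2-p->3 3-r->2
final graph: no rule applies after step 2
NF edges: [(0, 0, 'q'), (2, 2, 'q'), (2, 3, 'p'), (3, 2, 'r')]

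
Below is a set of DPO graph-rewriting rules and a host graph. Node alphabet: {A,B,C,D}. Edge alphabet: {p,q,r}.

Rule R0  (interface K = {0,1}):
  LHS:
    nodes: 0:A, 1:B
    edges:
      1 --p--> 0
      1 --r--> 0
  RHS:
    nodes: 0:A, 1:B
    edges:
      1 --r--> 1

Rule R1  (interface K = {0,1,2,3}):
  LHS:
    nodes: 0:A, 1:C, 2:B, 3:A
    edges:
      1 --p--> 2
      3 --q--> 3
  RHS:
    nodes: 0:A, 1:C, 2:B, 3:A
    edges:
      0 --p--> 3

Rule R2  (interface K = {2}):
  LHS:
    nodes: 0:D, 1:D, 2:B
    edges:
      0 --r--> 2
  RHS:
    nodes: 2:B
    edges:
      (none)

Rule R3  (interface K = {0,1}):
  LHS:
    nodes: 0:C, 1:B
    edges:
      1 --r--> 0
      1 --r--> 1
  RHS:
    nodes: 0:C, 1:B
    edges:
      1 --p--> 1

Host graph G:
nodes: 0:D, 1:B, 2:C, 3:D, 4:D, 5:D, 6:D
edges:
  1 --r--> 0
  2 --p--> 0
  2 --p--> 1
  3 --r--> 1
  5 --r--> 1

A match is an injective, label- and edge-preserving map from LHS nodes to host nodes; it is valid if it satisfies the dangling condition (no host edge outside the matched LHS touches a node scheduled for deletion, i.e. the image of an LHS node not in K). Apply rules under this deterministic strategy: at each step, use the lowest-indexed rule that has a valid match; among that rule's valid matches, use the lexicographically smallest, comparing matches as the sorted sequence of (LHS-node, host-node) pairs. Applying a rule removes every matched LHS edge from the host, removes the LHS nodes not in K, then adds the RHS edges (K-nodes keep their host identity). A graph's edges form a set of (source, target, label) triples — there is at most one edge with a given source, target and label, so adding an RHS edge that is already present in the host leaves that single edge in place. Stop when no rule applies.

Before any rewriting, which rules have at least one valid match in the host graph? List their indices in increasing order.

R0: no valid match — LHS pattern not found
R1: no valid match — LHS pattern not found
R2: 4 valid matches — {0↦3, 1↦4, 2↦1}, {0↦3, 1↦6, 2↦1}, {0↦5, 1↦4, 2↦1} (+1 more)
R3: no valid match — LHS pattern not found

Answer: [R2]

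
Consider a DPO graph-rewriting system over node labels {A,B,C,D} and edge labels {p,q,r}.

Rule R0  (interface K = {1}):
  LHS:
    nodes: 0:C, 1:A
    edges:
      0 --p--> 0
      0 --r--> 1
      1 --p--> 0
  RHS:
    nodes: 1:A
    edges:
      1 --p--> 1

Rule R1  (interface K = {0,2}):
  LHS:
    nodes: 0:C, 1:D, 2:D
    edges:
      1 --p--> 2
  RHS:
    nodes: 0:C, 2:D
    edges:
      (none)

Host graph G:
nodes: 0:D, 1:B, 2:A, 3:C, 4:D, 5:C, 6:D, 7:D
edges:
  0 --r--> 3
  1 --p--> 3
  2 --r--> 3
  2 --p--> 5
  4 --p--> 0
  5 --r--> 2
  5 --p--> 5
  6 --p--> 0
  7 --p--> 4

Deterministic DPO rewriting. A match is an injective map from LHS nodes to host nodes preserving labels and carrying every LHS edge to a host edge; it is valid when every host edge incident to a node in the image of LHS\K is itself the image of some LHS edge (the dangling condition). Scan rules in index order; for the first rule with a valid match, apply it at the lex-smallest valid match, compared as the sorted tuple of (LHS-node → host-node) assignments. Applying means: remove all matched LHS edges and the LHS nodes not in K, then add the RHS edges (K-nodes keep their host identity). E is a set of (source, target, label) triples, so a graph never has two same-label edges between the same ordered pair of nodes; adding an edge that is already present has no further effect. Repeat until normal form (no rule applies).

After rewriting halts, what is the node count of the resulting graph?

start.  V:8 E:9  edges: 0-r->3 1-p->3 2-r->3 2-p->5 4-p->0 5-r->2 5-p->5 6-p->0 7-p->4
1. fire R0 via {0↦5, 1↦2}  →  V:7 E:7  edges: 0-r->3 1-p->3 2-p->2 2-r->3 4-p->0 6-p->0 7-p->4
2. fire R1 via {0↦3, 1↦6, 2↦0}  →  V:6 E:6  edges: 0-r->3 1-p->3 2-p->2 2-r->3 4-p->0 7-p->4
3. fire R1 via {0↦3, 1↦7, 2↦4}  →  V:5 E:5  edges: 0-r->3 1-p->3 2-p->2 2-r->3 4-p->0
4. fire R1 via {0↦3, 1↦4, 2↦0}  →  V:4 E:4  edges: 0-r->3 1-p->3 2-p->2 2-r->3
final graph: no rule applies after step 4
NF nodes: {0:D, 1:B, 2:A, 3:C}

Answer: 4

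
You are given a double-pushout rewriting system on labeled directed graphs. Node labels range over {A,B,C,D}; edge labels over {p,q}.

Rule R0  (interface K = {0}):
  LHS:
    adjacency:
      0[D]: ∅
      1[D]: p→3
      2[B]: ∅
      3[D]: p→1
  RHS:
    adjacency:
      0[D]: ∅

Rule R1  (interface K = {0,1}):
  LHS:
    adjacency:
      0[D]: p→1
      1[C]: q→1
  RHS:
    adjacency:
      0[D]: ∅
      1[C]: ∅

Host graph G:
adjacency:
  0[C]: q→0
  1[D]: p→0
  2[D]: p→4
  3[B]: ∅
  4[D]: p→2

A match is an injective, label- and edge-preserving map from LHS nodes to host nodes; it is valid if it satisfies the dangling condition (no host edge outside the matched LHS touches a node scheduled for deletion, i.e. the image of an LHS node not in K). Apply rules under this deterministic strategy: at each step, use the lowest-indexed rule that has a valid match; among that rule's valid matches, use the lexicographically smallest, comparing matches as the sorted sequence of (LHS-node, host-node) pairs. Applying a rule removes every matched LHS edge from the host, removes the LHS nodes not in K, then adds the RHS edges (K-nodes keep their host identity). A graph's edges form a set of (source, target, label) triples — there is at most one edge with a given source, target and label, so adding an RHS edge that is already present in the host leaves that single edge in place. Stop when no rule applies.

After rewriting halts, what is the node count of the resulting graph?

start.  V:5 E:4  edges: 0-q->0 1-p->0 2-p->4 4-p->2
1. fire R0 via {0↦1, 1↦2, 2↦3, 3↦4}  →  V:2 E:2  edges: 0-q->0 1-p->0
2. fire R1 via {0↦1, 1↦0}  →  V:2 E:0  edges: ∅
normal form: no rule applies after step 2
NF nodes: {0:C, 1:D}

Answer: 2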